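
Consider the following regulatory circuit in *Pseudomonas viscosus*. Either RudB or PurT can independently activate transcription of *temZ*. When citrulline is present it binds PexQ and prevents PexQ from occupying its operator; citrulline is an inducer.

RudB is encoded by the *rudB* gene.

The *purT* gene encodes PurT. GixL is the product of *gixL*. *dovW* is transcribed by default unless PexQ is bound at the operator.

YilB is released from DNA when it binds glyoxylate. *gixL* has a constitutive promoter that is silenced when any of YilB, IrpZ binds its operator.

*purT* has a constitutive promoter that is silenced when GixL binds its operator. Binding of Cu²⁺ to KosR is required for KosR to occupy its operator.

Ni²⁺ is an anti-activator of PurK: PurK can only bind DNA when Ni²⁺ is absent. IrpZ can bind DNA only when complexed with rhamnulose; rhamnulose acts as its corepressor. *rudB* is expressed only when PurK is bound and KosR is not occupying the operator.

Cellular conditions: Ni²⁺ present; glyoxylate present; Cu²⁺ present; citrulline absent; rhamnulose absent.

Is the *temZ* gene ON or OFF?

OFF

Cu²⁺ is present, so KosR is active.
Ni²⁺ is present, so PurK is inactive.
With repressor KosR bound, *rudB* is not transcribed.
So RudB is not produced.
Glyoxylate is present, so YilB is inactive.
Rhamnulose is absent, so IrpZ is inactive.
With no repressor bound, *gixL* is transcribed.
So GixL is produced and active.
With repressor GixL bound, *purT* is not transcribed.
So PurT is not produced.
No activator is available at the *temZ* promoter, so *temZ* is not transcribed.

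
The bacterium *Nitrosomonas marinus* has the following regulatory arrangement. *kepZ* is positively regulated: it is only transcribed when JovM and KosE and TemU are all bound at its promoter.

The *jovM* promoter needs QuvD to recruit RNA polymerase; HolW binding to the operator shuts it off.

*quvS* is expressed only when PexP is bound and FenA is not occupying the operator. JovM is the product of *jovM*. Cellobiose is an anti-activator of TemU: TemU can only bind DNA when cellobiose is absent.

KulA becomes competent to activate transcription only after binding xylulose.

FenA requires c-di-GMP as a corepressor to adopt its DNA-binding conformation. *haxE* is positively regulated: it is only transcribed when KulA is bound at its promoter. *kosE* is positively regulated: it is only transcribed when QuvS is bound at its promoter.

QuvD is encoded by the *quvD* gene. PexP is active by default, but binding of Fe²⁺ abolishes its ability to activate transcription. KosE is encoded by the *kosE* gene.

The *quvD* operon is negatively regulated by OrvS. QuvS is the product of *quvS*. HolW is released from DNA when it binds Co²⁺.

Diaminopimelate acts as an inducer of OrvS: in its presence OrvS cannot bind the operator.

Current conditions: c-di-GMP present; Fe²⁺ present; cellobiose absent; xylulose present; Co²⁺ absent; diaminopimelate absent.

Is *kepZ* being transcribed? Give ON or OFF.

OFF

Diaminopimelate is absent, so OrvS is active.
With repressor OrvS bound, *quvD* is not transcribed.
So QuvD is not produced.
Co²⁺ is absent, so HolW is active.
With repressor HolW bound, *jovM* is not transcribed.
So JovM is not produced.
Fe²⁺ is present, so PexP is inactive.
c-di-GMP is present, so FenA is active.
With repressor FenA bound, *quvS* is not transcribed.
So QuvS is not produced.
Required activator QuvS is absent, so *kosE* is not transcribed.
So KosE is not produced.
Cellobiose is absent, so TemU is active.
Required activator JovM is absent, so *kepZ* is not transcribed.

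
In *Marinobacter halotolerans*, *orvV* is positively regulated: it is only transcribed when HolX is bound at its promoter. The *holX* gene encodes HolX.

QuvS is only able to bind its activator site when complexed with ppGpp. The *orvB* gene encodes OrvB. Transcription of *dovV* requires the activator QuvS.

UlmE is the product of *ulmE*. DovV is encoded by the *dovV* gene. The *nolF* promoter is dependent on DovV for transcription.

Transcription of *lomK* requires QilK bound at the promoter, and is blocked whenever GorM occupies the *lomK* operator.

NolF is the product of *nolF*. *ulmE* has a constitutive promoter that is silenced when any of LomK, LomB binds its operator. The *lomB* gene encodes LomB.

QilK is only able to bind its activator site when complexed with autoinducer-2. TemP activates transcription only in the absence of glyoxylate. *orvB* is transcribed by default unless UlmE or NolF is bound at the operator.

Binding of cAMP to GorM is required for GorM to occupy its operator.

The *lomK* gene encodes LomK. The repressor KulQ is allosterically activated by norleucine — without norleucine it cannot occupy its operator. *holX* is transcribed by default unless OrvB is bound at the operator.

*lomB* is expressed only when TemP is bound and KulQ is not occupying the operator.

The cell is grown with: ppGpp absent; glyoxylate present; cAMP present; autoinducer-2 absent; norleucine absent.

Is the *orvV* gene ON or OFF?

Autoinducer-2 is absent, so QilK is inactive.
cAMP is present, so GorM is active.
With repressor GorM bound, *lomK* is not transcribed.
So LomK is not produced.
Norleucine is absent, so KulQ is inactive.
Glyoxylate is present, so TemP is inactive.
Required activator TemP is absent, so *lomB* is not transcribed.
So LomB is not produced.
With no repressor bound, *ulmE* is transcribed.
So UlmE is produced and active.
ppGpp is absent, so QuvS is inactive.
Required activator QuvS is absent, so *dovV* is not transcribed.
So DovV is not produced.
Required activator DovV is absent, so *nolF* is not transcribed.
So NolF is not produced.
With repressor UlmE bound, *orvB* is not transcribed.
So OrvB is not produced.
With no repressor bound, *holX* is transcribed.
So HolX is produced and active.
No repressor is bound and HolX is active, so *orvV* is transcribed.

ON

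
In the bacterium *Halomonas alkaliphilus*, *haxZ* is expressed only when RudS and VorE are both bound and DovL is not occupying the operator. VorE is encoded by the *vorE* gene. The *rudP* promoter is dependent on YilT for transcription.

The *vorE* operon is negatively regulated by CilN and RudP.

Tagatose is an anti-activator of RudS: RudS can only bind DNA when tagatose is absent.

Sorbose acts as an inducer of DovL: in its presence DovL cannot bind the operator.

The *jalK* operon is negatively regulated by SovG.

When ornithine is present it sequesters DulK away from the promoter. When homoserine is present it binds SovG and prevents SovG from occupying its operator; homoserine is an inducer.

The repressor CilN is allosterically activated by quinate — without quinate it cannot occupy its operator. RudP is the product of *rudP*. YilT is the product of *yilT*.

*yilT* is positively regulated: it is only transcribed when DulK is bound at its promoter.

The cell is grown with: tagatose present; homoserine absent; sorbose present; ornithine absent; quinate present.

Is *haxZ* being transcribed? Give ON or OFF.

Tagatose is present, so RudS is inactive.
Sorbose is present, so DovL is inactive.
Quinate is present, so CilN is active.
Ornithine is absent, so DulK is active.
No repressor is bound and DulK is active, so *yilT* is transcribed.
So YilT is produced and active.
No repressor is bound and YilT is active, so *rudP* is transcribed.
So RudP is produced and active.
With repressor CilN bound, *vorE* is not transcribed.
So VorE is not produced.
Required activator RudS is absent, so *haxZ* is not transcribed.

OFF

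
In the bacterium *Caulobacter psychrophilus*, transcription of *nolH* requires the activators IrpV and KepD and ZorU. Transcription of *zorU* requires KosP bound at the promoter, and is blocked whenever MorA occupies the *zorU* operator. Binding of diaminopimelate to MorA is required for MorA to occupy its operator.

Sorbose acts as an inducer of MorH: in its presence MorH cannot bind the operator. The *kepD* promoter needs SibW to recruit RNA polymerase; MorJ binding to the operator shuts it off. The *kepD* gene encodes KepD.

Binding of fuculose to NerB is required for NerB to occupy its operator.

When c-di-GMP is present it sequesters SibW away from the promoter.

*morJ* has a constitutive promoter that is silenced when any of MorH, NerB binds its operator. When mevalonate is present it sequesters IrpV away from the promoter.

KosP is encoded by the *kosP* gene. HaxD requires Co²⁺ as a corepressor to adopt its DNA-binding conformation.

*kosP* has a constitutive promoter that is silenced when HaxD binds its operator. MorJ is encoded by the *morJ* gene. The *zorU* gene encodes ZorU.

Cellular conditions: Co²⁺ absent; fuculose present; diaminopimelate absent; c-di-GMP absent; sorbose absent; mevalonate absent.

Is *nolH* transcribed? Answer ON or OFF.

Mevalonate is absent, so IrpV is active.
Sorbose is absent, so MorH is active.
Fuculose is present, so NerB is active.
With repressor MorH bound, *morJ* is not transcribed.
So MorJ is not produced.
c-di-GMP is absent, so SibW is active.
No repressor is bound and SibW is active, so *kepD* is transcribed.
So KepD is produced and active.
Diaminopimelate is absent, so MorA is inactive.
Co²⁺ is absent, so HaxD is inactive.
With no repressor bound, *kosP* is transcribed.
So KosP is produced and active.
No repressor is bound and KosP is active, so *zorU* is transcribed.
So ZorU is produced and active.
No repressor is bound and IrpV and KepD and ZorU are active, so *nolH* is transcribed.

ON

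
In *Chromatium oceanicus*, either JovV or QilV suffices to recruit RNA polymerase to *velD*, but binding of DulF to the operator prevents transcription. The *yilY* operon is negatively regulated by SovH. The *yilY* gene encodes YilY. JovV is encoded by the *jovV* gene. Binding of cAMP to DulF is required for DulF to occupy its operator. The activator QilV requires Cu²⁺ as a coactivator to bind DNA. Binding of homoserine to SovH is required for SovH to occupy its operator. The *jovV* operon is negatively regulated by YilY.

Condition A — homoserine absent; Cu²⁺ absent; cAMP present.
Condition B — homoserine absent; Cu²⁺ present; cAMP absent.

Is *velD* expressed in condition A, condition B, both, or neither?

B only

Condition A:
Homoserine is absent, so SovH is inactive.
With no repressor bound, *yilY* is transcribed.
So YilY is produced and active.
With repressor YilY bound, *jovV* is not transcribed.
So JovV is not produced.
Cu²⁺ is absent, so QilV is inactive.
cAMP is present, so DulF is active.
With repressor DulF bound, *velD* is not transcribed.
→ *velD* is OFF in A.
Condition B:
Homoserine is absent, so SovH is inactive.
With no repressor bound, *yilY* is transcribed.
So YilY is produced and active.
With repressor YilY bound, *jovV* is not transcribed.
So JovV is not produced.
Cu²⁺ is present, so QilV is active.
cAMP is absent, so DulF is inactive.
Activator QilV is present, so *velD* is transcribed.
→ *velD* is ON in B.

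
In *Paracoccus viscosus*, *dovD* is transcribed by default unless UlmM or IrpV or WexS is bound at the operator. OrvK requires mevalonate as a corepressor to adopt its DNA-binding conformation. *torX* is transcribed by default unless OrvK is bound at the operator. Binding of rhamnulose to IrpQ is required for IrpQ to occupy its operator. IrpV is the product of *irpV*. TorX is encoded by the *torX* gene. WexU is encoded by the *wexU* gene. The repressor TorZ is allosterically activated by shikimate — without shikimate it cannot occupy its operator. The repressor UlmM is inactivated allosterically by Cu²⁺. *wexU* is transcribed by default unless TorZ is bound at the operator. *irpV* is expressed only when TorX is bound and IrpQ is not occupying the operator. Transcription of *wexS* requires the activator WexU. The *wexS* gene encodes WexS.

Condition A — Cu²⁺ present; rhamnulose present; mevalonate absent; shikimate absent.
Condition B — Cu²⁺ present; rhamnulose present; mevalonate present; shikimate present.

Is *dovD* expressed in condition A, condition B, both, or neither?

Condition A:
Cu²⁺ is present, so UlmM is inactive.
Rhamnulose is present, so IrpQ is active.
Mevalonate is absent, so OrvK is inactive.
With no repressor bound, *torX* is transcribed.
So TorX is produced and active.
With repressor IrpQ bound, *irpV* is not transcribed.
So IrpV is not produced.
Shikimate is absent, so TorZ is inactive.
With no repressor bound, *wexU* is transcribed.
So WexU is produced and active.
No repressor is bound and WexU is active, so *wexS* is transcribed.
So WexS is produced and active.
With repressor WexS bound, *dovD* is not transcribed.
→ *dovD* is OFF in A.
Condition B:
Cu²⁺ is present, so UlmM is inactive.
Rhamnulose is present, so IrpQ is active.
Mevalonate is present, so OrvK is active.
With repressor OrvK bound, *torX* is not transcribed.
So TorX is not produced.
With repressor IrpQ bound, *irpV* is not transcribed.
So IrpV is not produced.
Shikimate is present, so TorZ is active.
With repressor TorZ bound, *wexU* is not transcribed.
So WexU is not produced.
Required activator WexU is absent, so *wexS* is not transcribed.
So WexS is not produced.
With no repressor bound, *dovD* is transcribed.
→ *dovD* is ON in B.

B only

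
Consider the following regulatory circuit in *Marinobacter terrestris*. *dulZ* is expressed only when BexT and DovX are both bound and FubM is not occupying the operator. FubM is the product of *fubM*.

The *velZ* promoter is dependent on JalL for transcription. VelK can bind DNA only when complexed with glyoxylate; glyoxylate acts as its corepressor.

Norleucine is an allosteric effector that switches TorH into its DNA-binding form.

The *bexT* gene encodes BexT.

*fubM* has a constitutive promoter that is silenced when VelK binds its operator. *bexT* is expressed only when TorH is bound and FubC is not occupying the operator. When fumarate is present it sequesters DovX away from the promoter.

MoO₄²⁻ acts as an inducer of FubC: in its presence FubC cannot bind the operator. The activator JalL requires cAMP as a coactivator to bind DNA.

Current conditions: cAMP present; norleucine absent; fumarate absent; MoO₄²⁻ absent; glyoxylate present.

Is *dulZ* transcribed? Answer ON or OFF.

MoO₄²⁻ is absent, so FubC is active.
Norleucine is absent, so TorH is inactive.
With repressor FubC bound, *bexT* is not transcribed.
So BexT is not produced.
Fumarate is absent, so DovX is active.
Glyoxylate is present, so VelK is active.
With repressor VelK bound, *fubM* is not transcribed.
So FubM is not produced.
Required activator BexT is absent, so *dulZ* is not transcribed.

OFF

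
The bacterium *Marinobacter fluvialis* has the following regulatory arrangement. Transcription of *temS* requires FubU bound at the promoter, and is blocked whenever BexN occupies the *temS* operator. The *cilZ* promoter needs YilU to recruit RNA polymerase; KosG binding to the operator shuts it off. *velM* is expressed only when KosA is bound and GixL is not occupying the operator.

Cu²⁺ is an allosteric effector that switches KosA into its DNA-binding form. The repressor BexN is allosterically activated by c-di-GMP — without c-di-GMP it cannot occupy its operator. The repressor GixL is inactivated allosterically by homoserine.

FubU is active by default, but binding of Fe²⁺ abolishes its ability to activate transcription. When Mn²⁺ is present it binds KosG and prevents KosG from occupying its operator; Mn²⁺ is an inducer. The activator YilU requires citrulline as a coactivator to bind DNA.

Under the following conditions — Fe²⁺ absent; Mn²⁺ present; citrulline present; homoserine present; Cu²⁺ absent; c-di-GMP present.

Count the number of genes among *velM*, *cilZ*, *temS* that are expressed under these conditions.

Homoserine is present, so GixL is inactive.
Cu²⁺ is absent, so KosA is inactive.
Required activator KosA is absent, so *velM* is not transcribed.
→ *velM* is OFF.
Mn²⁺ is present, so KosG is inactive.
Citrulline is present, so YilU is active.
No repressor is bound and YilU is active, so *cilZ* is transcribed.
→ *cilZ* is ON.
Fe²⁺ is absent, so FubU is active.
c-di-GMP is present, so BexN is active.
With repressor BexN bound, *temS* is not transcribed.
→ *temS* is OFF.
1 of the 3 genes is transcribed.

1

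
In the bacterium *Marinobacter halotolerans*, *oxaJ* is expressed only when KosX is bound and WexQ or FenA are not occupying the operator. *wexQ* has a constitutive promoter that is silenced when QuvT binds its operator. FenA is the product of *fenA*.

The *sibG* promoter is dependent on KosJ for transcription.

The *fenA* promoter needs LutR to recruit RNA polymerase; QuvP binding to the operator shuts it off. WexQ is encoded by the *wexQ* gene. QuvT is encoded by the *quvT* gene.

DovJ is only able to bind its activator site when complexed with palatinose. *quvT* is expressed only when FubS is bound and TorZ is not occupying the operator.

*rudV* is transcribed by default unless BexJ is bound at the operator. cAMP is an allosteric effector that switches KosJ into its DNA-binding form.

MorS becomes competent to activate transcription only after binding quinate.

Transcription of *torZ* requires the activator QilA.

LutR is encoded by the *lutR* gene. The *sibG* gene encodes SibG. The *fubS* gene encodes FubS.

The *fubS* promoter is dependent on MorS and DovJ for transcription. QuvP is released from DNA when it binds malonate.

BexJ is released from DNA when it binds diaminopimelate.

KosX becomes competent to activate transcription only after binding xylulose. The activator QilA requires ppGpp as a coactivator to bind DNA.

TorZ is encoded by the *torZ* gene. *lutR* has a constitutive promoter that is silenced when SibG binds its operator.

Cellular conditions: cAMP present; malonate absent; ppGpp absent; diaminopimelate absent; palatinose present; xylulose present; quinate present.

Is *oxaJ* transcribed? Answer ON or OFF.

ppGpp is absent, so QilA is inactive.
Required activator QilA is absent, so *torZ* is not transcribed.
So TorZ is not produced.
Quinate is present, so MorS is active.
Palatinose is present, so DovJ is active.
No repressor is bound and MorS and DovJ are active, so *fubS* is transcribed.
So FubS is produced and active.
No repressor is bound and FubS is active, so *quvT* is transcribed.
So QuvT is produced and active.
With repressor QuvT bound, *wexQ* is not transcribed.
So WexQ is not produced.
cAMP is present, so KosJ is active.
No repressor is bound and KosJ is active, so *sibG* is transcribed.
So SibG is produced and active.
With repressor SibG bound, *lutR* is not transcribed.
So LutR is not produced.
Malonate is absent, so QuvP is active.
With repressor QuvP bound, *fenA* is not transcribed.
So FenA is not produced.
Xylulose is present, so KosX is active.
No repressor is bound and KosX is active, so *oxaJ* is transcribed.

ON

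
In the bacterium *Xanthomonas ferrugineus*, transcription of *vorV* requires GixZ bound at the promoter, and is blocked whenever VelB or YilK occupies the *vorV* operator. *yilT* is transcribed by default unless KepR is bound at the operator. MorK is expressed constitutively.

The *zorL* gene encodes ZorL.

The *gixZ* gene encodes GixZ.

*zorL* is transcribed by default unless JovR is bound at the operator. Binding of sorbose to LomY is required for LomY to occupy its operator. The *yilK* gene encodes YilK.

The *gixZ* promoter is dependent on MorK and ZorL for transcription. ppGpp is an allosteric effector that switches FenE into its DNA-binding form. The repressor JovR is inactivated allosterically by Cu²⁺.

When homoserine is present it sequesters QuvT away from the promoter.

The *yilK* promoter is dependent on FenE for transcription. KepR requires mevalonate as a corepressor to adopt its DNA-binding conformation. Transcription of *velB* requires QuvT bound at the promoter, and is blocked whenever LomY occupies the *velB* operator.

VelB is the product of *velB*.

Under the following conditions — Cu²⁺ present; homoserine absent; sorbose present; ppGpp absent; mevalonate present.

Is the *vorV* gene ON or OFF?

ON

MorK is produced constitutively and is active.
Cu²⁺ is present, so JovR is inactive.
With no repressor bound, *zorL* is transcribed.
So ZorL is produced and active.
No repressor is bound and MorK and ZorL are active, so *gixZ* is transcribed.
So GixZ is produced and active.
Sorbose is present, so LomY is active.
Homoserine is absent, so QuvT is active.
With repressor LomY bound, *velB* is not transcribed.
So VelB is not produced.
ppGpp is absent, so FenE is inactive.
Required activator FenE is absent, so *yilK* is not transcribed.
So YilK is not produced.
No repressor is bound and GixZ is active, so *vorV* is transcribed.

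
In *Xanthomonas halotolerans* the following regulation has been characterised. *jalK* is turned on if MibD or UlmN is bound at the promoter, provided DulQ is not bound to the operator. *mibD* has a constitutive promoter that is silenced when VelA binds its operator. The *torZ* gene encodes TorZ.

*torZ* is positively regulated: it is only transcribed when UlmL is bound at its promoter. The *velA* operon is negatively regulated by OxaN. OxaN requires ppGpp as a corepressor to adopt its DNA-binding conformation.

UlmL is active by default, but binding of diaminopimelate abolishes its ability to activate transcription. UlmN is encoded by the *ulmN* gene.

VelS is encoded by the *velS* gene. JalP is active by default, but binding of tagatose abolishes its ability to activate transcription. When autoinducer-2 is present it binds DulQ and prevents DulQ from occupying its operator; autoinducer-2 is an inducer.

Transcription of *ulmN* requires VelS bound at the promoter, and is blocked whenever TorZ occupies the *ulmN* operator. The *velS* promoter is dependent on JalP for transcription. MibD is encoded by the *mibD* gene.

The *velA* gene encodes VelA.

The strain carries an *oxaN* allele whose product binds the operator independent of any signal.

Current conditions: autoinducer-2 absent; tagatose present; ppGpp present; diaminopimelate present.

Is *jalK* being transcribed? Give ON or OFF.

OFF

Autoinducer-2 is absent, so DulQ is active.
OxaN is constitutively active in this strain.
With repressor OxaN bound, *velA* is not transcribed.
So VelA is not produced.
With no repressor bound, *mibD* is transcribed.
So MibD is produced and active.
Tagatose is present, so JalP is inactive.
Required activator JalP is absent, so *velS* is not transcribed.
So VelS is not produced.
Diaminopimelate is present, so UlmL is inactive.
Required activator UlmL is absent, so *torZ* is not transcribed.
So TorZ is not produced.
Required activator VelS is absent, so *ulmN* is not transcribed.
So UlmN is not produced.
With repressor DulQ bound, *jalK* is not transcribed.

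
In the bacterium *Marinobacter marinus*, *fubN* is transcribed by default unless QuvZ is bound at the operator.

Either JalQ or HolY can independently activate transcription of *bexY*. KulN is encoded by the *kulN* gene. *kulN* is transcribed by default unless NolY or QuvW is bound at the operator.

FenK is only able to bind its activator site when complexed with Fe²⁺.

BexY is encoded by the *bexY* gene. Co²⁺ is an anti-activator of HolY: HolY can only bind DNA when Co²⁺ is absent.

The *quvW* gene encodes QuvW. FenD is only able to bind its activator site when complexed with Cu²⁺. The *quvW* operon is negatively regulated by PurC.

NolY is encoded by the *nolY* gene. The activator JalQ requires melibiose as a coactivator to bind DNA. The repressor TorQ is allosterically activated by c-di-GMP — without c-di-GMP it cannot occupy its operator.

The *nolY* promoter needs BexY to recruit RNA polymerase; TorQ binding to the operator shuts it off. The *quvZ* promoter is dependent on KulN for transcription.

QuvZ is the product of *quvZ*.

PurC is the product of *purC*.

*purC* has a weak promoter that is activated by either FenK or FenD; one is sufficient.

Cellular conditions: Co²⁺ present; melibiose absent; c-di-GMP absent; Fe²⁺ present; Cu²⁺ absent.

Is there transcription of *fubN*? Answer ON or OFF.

OFF

Melibiose is absent, so JalQ is inactive.
Co²⁺ is present, so HolY is inactive.
No activator is available at the *bexY* promoter, so *bexY* is not transcribed.
So BexY is not produced.
c-di-GMP is absent, so TorQ is inactive.
Required activator BexY is absent, so *nolY* is not transcribed.
So NolY is not produced.
Fe²⁺ is present, so FenK is active.
Cu²⁺ is absent, so FenD is inactive.
Activator FenK is present, so *purC* is transcribed.
So PurC is produced and active.
With repressor PurC bound, *quvW* is not transcribed.
So QuvW is not produced.
With no repressor bound, *kulN* is transcribed.
So KulN is produced and active.
No repressor is bound and KulN is active, so *quvZ* is transcribed.
So QuvZ is produced and active.
With repressor QuvZ bound, *fubN* is not transcribed.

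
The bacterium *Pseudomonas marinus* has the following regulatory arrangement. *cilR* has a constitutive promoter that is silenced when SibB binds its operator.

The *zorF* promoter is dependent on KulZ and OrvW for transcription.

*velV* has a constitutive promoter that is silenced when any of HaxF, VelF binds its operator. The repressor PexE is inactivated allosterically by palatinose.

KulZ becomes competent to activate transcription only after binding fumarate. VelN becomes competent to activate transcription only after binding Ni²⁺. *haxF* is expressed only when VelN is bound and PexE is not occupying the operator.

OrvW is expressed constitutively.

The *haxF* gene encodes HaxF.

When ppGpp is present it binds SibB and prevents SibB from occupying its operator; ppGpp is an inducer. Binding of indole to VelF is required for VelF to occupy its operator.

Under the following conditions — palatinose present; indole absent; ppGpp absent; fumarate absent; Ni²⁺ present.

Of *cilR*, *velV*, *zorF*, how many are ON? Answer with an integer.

ppGpp is absent, so SibB is active.
With repressor SibB bound, *cilR* is not transcribed.
→ *cilR* is OFF.
Ni²⁺ is present, so VelN is active.
Palatinose is present, so PexE is inactive.
No repressor is bound and VelN is active, so *haxF* is transcribed.
So HaxF is produced and active.
Indole is absent, so VelF is inactive.
With repressor HaxF bound, *velV* is not transcribed.
→ *velV* is OFF.
Fumarate is absent, so KulZ is inactive.
OrvW is produced constitutively and is active.
Required activator KulZ is absent, so *zorF* is not transcribed.
→ *zorF* is OFF.
0 of the 3 genes are transcribed.

0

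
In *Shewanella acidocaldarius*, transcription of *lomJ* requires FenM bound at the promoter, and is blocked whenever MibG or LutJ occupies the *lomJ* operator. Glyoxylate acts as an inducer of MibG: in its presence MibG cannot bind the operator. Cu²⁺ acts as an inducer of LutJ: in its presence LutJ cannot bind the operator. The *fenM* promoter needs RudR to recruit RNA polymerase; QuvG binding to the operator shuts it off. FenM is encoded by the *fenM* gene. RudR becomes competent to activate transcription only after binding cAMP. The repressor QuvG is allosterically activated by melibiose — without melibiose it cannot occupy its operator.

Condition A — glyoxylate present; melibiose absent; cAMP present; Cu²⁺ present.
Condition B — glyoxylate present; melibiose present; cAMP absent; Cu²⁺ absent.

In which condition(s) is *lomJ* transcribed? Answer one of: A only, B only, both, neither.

Condition A:
Glyoxylate is present, so MibG is inactive.
Melibiose is absent, so QuvG is inactive.
cAMP is present, so RudR is active.
No repressor is bound and RudR is active, so *fenM* is transcribed.
So FenM is produced and active.
Cu²⁺ is present, so LutJ is inactive.
No repressor is bound and FenM is active, so *lomJ* is transcribed.
→ *lomJ* is ON in A.
Condition B:
Glyoxylate is present, so MibG is inactive.
Melibiose is present, so QuvG is active.
cAMP is absent, so RudR is inactive.
With repressor QuvG bound, *fenM* is not transcribed.
So FenM is not produced.
Cu²⁺ is absent, so LutJ is active.
With repressor LutJ bound, *lomJ* is not transcribed.
→ *lomJ* is OFF in B.

A only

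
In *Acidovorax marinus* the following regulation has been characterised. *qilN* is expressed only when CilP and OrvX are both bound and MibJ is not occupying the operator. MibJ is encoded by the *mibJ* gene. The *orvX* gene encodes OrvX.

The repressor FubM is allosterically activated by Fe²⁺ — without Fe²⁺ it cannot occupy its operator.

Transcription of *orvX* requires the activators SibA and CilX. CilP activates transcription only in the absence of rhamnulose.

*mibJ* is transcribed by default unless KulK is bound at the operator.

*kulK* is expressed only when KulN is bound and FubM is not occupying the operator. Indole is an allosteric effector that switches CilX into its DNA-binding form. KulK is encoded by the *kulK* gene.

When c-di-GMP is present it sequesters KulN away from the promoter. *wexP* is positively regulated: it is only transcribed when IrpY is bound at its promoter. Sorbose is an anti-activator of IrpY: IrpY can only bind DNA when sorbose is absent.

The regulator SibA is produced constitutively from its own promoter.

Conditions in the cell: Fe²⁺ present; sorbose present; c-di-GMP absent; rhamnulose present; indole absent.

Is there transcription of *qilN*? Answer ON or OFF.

OFF

Rhamnulose is present, so CilP is inactive.
Fe²⁺ is present, so FubM is active.
c-di-GMP is absent, so KulN is active.
With repressor FubM bound, *kulK* is not transcribed.
So KulK is not produced.
With no repressor bound, *mibJ* is transcribed.
So MibJ is produced and active.
SibA is produced constitutively and is active.
Indole is absent, so CilX is inactive.
Required activator CilX is absent, so *orvX* is not transcribed.
So OrvX is not produced.
With repressor MibJ bound, *qilN* is not transcribed.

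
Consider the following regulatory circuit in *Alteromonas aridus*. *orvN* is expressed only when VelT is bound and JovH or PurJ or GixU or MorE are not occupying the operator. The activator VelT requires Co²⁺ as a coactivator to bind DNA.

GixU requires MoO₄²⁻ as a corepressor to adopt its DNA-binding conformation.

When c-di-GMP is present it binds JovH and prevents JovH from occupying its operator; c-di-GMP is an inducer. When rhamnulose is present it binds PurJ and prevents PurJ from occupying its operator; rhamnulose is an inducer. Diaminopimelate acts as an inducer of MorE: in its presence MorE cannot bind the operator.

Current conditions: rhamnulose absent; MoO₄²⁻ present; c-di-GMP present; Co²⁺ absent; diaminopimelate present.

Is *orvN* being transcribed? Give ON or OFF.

OFF

c-di-GMP is present, so JovH is inactive.
Rhamnulose is absent, so PurJ is active.
MoO₄²⁻ is present, so GixU is active.
Co²⁺ is absent, so VelT is inactive.
Diaminopimelate is present, so MorE is inactive.
With repressor PurJ bound, *orvN* is not transcribed.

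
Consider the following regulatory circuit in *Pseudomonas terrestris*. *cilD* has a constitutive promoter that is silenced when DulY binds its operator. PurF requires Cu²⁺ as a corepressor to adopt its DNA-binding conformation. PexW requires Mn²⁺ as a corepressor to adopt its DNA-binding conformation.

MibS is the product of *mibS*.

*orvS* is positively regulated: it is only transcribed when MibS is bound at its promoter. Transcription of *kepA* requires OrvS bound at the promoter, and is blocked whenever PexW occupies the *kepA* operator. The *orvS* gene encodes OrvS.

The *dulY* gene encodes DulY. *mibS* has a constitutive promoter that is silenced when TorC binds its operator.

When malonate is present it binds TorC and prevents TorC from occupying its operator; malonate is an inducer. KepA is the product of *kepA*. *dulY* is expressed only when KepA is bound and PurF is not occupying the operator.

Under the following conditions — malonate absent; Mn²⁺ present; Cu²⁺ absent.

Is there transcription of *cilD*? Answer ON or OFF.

Malonate is absent, so TorC is active.
With repressor TorC bound, *mibS* is not transcribed.
So MibS is not produced.
Required activator MibS is absent, so *orvS* is not transcribed.
So OrvS is not produced.
Mn²⁺ is present, so PexW is active.
With repressor PexW bound, *kepA* is not transcribed.
So KepA is not produced.
Cu²⁺ is absent, so PurF is inactive.
Required activator KepA is absent, so *dulY* is not transcribed.
So DulY is not produced.
With no repressor bound, *cilD* is transcribed.

ON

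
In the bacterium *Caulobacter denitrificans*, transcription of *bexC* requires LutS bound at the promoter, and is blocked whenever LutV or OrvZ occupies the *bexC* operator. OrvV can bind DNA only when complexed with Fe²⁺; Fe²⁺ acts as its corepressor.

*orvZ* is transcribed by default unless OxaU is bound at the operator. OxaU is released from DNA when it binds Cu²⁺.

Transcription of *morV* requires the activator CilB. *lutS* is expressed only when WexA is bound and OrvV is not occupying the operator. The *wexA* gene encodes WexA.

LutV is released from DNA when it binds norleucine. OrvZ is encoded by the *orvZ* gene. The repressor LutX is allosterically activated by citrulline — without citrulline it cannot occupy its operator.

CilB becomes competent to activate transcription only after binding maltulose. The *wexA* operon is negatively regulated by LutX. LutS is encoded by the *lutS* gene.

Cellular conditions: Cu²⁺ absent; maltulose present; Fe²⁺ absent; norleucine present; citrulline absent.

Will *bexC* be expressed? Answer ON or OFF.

ON

Fe²⁺ is absent, so OrvV is inactive.
Citrulline is absent, so LutX is inactive.
With no repressor bound, *wexA* is transcribed.
So WexA is produced and active.
No repressor is bound and WexA is active, so *lutS* is transcribed.
So LutS is produced and active.
Norleucine is present, so LutV is inactive.
Cu²⁺ is absent, so OxaU is active.
With repressor OxaU bound, *orvZ* is not transcribed.
So OrvZ is not produced.
No repressor is bound and LutS is active, so *bexC* is transcribed.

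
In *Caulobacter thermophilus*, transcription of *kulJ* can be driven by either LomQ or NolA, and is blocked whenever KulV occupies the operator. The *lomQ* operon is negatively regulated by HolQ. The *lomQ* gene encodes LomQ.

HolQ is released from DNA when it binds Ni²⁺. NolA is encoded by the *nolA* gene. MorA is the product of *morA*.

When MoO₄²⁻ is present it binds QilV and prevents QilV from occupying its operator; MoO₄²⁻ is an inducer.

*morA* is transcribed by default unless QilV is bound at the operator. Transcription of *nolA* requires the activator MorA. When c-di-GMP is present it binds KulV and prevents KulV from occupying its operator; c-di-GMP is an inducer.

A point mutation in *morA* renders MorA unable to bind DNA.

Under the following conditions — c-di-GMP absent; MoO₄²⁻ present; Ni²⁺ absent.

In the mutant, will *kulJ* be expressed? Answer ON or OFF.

OFF

c-di-GMP is absent, so KulV is active.
Ni²⁺ is absent, so HolQ is active.
With repressor HolQ bound, *lomQ* is not transcribed.
So LomQ is not produced.
MorA is non-functional in this strain, so it has no effect.
Required activator MorA is absent, so *nolA* is not transcribed.
So NolA is not produced.
With repressor KulV bound, *kulJ* is not transcribed.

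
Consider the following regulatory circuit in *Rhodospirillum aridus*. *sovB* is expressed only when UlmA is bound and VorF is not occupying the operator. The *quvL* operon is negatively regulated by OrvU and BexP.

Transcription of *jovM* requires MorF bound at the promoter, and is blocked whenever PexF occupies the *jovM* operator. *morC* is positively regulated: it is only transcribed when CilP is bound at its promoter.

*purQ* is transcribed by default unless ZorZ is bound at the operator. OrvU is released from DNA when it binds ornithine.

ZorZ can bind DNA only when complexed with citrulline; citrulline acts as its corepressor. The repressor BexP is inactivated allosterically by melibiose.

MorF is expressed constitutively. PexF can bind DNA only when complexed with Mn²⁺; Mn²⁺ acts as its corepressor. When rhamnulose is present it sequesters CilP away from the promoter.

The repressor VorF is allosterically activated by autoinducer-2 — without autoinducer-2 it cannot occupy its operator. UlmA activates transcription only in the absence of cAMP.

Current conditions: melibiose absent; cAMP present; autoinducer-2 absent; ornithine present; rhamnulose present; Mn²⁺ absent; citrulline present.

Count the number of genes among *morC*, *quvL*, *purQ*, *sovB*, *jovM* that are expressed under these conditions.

1

Rhamnulose is present, so CilP is inactive.
Required activator CilP is absent, so *morC* is not transcribed.
→ *morC* is OFF.
Ornithine is present, so OrvU is inactive.
Melibiose is absent, so BexP is active.
With repressor BexP bound, *quvL* is not transcribed.
→ *quvL* is OFF.
Citrulline is present, so ZorZ is active.
With repressor ZorZ bound, *purQ* is not transcribed.
→ *purQ* is OFF.
Autoinducer-2 is absent, so VorF is inactive.
cAMP is present, so UlmA is inactive.
Required activator UlmA is absent, so *sovB* is not transcribed.
→ *sovB* is OFF.
MorF is produced constitutively and is active.
Mn²⁺ is absent, so PexF is inactive.
No repressor is bound and MorF is active, so *jovM* is transcribed.
→ *jovM* is ON.
1 of the 5 genes is transcribed.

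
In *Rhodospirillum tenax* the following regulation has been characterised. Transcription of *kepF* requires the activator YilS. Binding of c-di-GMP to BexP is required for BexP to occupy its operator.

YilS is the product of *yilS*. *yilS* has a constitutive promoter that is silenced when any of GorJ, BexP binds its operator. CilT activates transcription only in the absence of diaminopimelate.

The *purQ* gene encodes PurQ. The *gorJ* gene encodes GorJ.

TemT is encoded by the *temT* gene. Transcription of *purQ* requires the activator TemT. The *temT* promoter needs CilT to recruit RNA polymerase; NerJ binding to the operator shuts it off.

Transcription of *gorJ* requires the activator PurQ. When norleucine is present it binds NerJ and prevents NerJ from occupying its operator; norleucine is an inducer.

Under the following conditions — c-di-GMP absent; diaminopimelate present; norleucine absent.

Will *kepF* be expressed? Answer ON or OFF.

Norleucine is absent, so NerJ is active.
Diaminopimelate is present, so CilT is inactive.
With repressor NerJ bound, *temT* is not transcribed.
So TemT is not produced.
Required activator TemT is absent, so *purQ* is not transcribed.
So PurQ is not produced.
Required activator PurQ is absent, so *gorJ* is not transcribed.
So GorJ is not produced.
c-di-GMP is absent, so BexP is inactive.
With no repressor bound, *yilS* is transcribed.
So YilS is produced and active.
No repressor is bound and YilS is active, so *kepF* is transcribed.

ON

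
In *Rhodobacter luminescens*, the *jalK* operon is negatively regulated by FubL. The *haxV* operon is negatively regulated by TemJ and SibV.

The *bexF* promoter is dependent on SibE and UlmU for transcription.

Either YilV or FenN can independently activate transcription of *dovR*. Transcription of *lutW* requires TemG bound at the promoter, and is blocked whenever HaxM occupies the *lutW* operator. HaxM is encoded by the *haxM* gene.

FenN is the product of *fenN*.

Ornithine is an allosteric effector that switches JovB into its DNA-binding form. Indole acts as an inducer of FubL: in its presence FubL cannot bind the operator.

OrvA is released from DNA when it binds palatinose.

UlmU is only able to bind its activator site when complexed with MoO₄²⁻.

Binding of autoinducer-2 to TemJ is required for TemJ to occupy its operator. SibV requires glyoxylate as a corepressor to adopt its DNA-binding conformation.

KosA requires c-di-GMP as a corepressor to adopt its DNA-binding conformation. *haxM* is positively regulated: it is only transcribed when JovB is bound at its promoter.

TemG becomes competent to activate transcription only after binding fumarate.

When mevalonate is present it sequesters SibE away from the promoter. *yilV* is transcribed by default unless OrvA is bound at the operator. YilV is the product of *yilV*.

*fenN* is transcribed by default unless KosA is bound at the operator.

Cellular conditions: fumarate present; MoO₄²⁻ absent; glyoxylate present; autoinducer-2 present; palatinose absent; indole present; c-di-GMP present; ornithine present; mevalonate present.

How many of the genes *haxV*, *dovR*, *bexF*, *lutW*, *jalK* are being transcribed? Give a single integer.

1

Autoinducer-2 is present, so TemJ is active.
Glyoxylate is present, so SibV is active.
With repressor TemJ bound, *haxV* is not transcribed.
→ *haxV* is OFF.
Palatinose is absent, so OrvA is active.
With repressor OrvA bound, *yilV* is not transcribed.
So YilV is not produced.
c-di-GMP is present, so KosA is active.
With repressor KosA bound, *fenN* is not transcribed.
So FenN is not produced.
No activator is available at the *dovR* promoter, so *dovR* is not transcribed.
→ *dovR* is OFF.
Mevalonate is present, so SibE is inactive.
MoO₄²⁻ is absent, so UlmU is inactive.
Required activator SibE is absent, so *bexF* is not transcribed.
→ *bexF* is OFF.
Ornithine is present, so JovB is active.
No repressor is bound and JovB is active, so *haxM* is transcribed.
So HaxM is produced and active.
Fumarate is present, so TemG is active.
With repressor HaxM bound, *lutW* is not transcribed.
→ *lutW* is OFF.
Indole is present, so FubL is inactive.
With no repressor bound, *jalK* is transcribed.
→ *jalK* is ON.
1 of the 5 genes is transcribed.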